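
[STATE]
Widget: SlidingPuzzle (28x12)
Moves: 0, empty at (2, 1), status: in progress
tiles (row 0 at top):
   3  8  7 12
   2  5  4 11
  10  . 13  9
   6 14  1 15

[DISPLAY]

┌────┬────┬────┬────┐       
│  3 │  8 │  7 │ 12 │       
├────┼────┼────┼────┤       
│  2 │  5 │  4 │ 11 │       
├────┼────┼────┼────┤       
│ 10 │    │ 13 │  9 │       
├────┼────┼────┼────┤       
│  6 │ 14 │  1 │ 15 │       
└────┴────┴────┴────┘       
Moves: 0                    
                            
                            


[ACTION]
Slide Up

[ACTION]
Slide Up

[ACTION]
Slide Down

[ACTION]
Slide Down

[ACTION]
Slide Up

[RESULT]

┌────┬────┬────┬────┐       
│  3 │  8 │  7 │ 12 │       
├────┼────┼────┼────┤       
│  2 │  5 │  4 │ 11 │       
├────┼────┼────┼────┤       
│ 10 │    │ 13 │  9 │       
├────┼────┼────┼────┤       
│  6 │ 14 │  1 │ 15 │       
└────┴────┴────┴────┘       
Moves: 4                    
                            
                            


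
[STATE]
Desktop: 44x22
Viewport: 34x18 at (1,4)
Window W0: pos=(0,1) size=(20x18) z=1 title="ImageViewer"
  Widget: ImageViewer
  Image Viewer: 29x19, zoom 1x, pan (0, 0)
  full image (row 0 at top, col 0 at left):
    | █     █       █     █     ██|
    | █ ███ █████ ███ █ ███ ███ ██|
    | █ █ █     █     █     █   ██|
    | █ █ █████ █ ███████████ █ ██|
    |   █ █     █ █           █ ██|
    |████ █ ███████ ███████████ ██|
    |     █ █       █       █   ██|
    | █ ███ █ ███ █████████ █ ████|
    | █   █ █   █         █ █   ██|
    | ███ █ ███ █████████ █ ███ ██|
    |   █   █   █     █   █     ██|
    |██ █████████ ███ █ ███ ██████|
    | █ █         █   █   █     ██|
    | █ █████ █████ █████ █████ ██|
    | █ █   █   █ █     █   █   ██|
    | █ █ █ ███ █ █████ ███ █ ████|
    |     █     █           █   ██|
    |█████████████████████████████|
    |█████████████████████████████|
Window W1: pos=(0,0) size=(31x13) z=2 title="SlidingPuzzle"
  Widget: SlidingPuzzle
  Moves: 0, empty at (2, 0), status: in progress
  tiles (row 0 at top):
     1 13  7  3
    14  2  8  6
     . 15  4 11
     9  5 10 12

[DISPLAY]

│  1 │ 13 │  7 │  3 │        ┃    
├────┼────┼────┼────┤        ┃    
│ 14 │  2 │  8 │  6 │        ┃    
├────┼────┼────┼────┤        ┃    
│    │ 15 │  4 │ 11 │        ┃    
├────┼────┼────┼────┤        ┃    
│  9 │  5 │ 10 │ 12 │        ┃    
└────┴────┴────┴────┘        ┃    
━━━━━━━━━━━━━━━━━━━━━━━━━━━━━┛    
 ███ █ ███ ███████┃               
   █   █   █     █┃               
██ █████████ ███ █┃               
 █ █         █   █┃               
 █ █████ █████ ███┃               
━━━━━━━━━━━━━━━━━━┛               
                                  
                                  
                                  


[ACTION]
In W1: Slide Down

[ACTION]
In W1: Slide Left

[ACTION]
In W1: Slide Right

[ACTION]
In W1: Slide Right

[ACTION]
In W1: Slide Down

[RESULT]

│    │ 13 │  7 │  3 │        ┃    
├────┼────┼────┼────┤        ┃    
│  1 │  2 │  8 │  6 │        ┃    
├────┼────┼────┼────┤        ┃    
│ 14 │ 15 │  4 │ 11 │        ┃    
├────┼────┼────┼────┤        ┃    
│  9 │  5 │ 10 │ 12 │        ┃    
└────┴────┴────┴────┘        ┃    
━━━━━━━━━━━━━━━━━━━━━━━━━━━━━┛    
 ███ █ ███ ███████┃               
   █   █   █     █┃               
██ █████████ ███ █┃               
 █ █         █   █┃               
 █ █████ █████ ███┃               
━━━━━━━━━━━━━━━━━━┛               
                                  
                                  
                                  


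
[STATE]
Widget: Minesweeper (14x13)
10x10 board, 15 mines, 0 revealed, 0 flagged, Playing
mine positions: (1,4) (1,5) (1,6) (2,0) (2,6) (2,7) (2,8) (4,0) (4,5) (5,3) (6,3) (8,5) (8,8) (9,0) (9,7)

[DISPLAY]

■■■■■■■■■■    
■■■■■■■■■■    
■■■■■■■■■■    
■■■■■■■■■■    
■■■■■■■■■■    
■■■■■■■■■■    
■■■■■■■■■■    
■■■■■■■■■■    
■■■■■■■■■■    
■■■■■■■■■■    
              
              
              


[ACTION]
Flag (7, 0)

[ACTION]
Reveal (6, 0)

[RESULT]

■■■■■■■■■■    
■■■■■■■■■■    
■■■■■■■■■■    
■■■■■■■■■■    
■■■■■■■■■■    
112■■■■■■■    
  2■■■■■■■    
  112■■■■■    
11  1■■■■■    
■1  1■■■■■    
              
              
              


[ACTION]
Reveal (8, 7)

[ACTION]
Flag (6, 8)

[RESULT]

■■■■■■■■■■    
■■■■■■■■■■    
■■■■■■■■■■    
■■■■■■■■■■    
■■■■■■■■■■    
112■■■■■■■    
  2■■■■■⚑■    
  112■■■■■    
11  1■■2■■    
■1  1■■■■■    
              
              
              


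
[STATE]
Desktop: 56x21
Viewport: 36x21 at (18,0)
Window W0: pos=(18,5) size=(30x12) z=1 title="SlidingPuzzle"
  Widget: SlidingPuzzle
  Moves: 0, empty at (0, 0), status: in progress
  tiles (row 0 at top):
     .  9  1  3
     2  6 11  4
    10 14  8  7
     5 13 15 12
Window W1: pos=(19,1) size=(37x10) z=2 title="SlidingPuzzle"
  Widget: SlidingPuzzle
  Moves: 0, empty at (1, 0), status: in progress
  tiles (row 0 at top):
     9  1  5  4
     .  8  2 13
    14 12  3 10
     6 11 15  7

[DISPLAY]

                                    
 ┏━━━━━━━━━━━━━━━━━━━━━━━━━━━━━━━━━━
 ┃ SlidingPuzzle                    
 ┠──────────────────────────────────
 ┃┌────┬────┬────┬────┐             
┏┃│  9 │  1 │  5 │  4 │             
┃┃├────┼────┼────┼────┤             
┠┃│    │  8 │  2 │ 13 │             
┃┃├────┼────┼────┼────┤             
┃┃│ 14 │ 12 │  3 │ 10 │             
┃┗━━━━━━━━━━━━━━━━━━━━━━━━━━━━━━━━━━
┃│  2 │  6 │ 11 │  4 │       ┃      
┃├────┼────┼────┼────┤       ┃      
┃│ 10 │ 14 │  8 │  7 │       ┃      
┃├────┼────┼────┼────┤       ┃      
┃│  5 │ 13 │ 15 │ 12 │       ┃      
┗━━━━━━━━━━━━━━━━━━━━━━━━━━━━┛      
                                    
                                    
                                    
                                    


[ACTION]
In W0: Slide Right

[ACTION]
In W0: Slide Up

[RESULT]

                                    
 ┏━━━━━━━━━━━━━━━━━━━━━━━━━━━━━━━━━━
 ┃ SlidingPuzzle                    
 ┠──────────────────────────────────
 ┃┌────┬────┬────┬────┐             
┏┃│  9 │  1 │  5 │  4 │             
┃┃├────┼────┼────┼────┤             
┠┃│    │  8 │  2 │ 13 │             
┃┃├────┼────┼────┼────┤             
┃┃│ 14 │ 12 │  3 │ 10 │             
┃┗━━━━━━━━━━━━━━━━━━━━━━━━━━━━━━━━━━
┃│    │  6 │ 11 │  4 │       ┃      
┃├────┼────┼────┼────┤       ┃      
┃│ 10 │ 14 │  8 │  7 │       ┃      
┃├────┼────┼────┼────┤       ┃      
┃│  5 │ 13 │ 15 │ 12 │       ┃      
┗━━━━━━━━━━━━━━━━━━━━━━━━━━━━┛      
                                    
                                    
                                    
                                    


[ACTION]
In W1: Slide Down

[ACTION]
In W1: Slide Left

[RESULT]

                                    
 ┏━━━━━━━━━━━━━━━━━━━━━━━━━━━━━━━━━━
 ┃ SlidingPuzzle                    
 ┠──────────────────────────────────
 ┃┌────┬────┬────┬────┐             
┏┃│  1 │    │  5 │  4 │             
┃┃├────┼────┼────┼────┤             
┠┃│  9 │  8 │  2 │ 13 │             
┃┃├────┼────┼────┼────┤             
┃┃│ 14 │ 12 │  3 │ 10 │             
┃┗━━━━━━━━━━━━━━━━━━━━━━━━━━━━━━━━━━
┃│    │  6 │ 11 │  4 │       ┃      
┃├────┼────┼────┼────┤       ┃      
┃│ 10 │ 14 │  8 │  7 │       ┃      
┃├────┼────┼────┼────┤       ┃      
┃│  5 │ 13 │ 15 │ 12 │       ┃      
┗━━━━━━━━━━━━━━━━━━━━━━━━━━━━┛      
                                    
                                    
                                    
                                    


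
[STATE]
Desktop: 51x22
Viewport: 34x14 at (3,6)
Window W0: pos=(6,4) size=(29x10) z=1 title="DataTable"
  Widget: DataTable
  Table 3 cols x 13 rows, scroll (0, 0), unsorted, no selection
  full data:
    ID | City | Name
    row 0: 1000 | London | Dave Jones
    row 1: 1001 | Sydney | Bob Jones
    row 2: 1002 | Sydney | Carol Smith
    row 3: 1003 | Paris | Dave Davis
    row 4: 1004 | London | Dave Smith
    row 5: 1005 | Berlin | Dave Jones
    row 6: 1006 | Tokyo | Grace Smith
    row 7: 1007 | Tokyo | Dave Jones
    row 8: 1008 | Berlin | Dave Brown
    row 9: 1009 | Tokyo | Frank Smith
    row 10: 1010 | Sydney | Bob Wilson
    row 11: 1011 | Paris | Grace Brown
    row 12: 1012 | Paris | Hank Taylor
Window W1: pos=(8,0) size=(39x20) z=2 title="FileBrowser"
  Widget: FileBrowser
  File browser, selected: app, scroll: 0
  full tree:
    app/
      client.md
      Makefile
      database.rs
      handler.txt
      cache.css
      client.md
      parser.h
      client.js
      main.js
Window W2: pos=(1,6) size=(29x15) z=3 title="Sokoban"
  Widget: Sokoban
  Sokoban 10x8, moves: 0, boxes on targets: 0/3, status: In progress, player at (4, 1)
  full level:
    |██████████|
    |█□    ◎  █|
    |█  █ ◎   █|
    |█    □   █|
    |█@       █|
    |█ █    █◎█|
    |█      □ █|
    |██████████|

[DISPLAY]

━━━━━━━━━━━━━━━━━━━━━━━━━━┓       
Sokoban                   ┃       
──────────────────────────┨       
█████████                 ┃       
□    ◎  █                 ┃       
  █ ◎   █                 ┃       
    □   █                 ┃       
@       █                 ┃       
 █    █◎█                 ┃       
      □ █                 ┃       
█████████                 ┃       
oves: 0  0/3              ┃       
                          ┃       
                          ┃━━━━━━━


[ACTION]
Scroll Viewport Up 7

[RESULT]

     ┏━━━━━━━━━━━━━━━━━━━━━━━━━━━━
     ┃ FileBrowser                
     ┠────────────────────────────
     ┃> [-] app/                  
   ┏━┃    client.md               
   ┃ ┃    Makefile                
━━━━━━━━━━━━━━━━━━━━━━━━━━┓       
Sokoban                   ┃       
──────────────────────────┨       
█████████                 ┃       
□    ◎  █                 ┃       
  █ ◎   █                 ┃       
    □   █                 ┃       
@       █                 ┃       


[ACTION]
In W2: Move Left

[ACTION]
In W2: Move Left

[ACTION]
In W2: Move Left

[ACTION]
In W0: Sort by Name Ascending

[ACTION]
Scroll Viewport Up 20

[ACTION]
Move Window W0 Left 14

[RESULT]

     ┏━━━━━━━━━━━━━━━━━━━━━━━━━━━━
     ┃ FileBrowser                
     ┠────────────────────────────
     ┃> [-] app/                  
━━━━━┃    client.md               
ataTa┃    Makefile                
━━━━━━━━━━━━━━━━━━━━━━━━━━┓       
Sokoban                   ┃       
──────────────────────────┨       
█████████                 ┃       
□    ◎  █                 ┃       
  █ ◎   █                 ┃       
    □   █                 ┃       
@       █                 ┃       


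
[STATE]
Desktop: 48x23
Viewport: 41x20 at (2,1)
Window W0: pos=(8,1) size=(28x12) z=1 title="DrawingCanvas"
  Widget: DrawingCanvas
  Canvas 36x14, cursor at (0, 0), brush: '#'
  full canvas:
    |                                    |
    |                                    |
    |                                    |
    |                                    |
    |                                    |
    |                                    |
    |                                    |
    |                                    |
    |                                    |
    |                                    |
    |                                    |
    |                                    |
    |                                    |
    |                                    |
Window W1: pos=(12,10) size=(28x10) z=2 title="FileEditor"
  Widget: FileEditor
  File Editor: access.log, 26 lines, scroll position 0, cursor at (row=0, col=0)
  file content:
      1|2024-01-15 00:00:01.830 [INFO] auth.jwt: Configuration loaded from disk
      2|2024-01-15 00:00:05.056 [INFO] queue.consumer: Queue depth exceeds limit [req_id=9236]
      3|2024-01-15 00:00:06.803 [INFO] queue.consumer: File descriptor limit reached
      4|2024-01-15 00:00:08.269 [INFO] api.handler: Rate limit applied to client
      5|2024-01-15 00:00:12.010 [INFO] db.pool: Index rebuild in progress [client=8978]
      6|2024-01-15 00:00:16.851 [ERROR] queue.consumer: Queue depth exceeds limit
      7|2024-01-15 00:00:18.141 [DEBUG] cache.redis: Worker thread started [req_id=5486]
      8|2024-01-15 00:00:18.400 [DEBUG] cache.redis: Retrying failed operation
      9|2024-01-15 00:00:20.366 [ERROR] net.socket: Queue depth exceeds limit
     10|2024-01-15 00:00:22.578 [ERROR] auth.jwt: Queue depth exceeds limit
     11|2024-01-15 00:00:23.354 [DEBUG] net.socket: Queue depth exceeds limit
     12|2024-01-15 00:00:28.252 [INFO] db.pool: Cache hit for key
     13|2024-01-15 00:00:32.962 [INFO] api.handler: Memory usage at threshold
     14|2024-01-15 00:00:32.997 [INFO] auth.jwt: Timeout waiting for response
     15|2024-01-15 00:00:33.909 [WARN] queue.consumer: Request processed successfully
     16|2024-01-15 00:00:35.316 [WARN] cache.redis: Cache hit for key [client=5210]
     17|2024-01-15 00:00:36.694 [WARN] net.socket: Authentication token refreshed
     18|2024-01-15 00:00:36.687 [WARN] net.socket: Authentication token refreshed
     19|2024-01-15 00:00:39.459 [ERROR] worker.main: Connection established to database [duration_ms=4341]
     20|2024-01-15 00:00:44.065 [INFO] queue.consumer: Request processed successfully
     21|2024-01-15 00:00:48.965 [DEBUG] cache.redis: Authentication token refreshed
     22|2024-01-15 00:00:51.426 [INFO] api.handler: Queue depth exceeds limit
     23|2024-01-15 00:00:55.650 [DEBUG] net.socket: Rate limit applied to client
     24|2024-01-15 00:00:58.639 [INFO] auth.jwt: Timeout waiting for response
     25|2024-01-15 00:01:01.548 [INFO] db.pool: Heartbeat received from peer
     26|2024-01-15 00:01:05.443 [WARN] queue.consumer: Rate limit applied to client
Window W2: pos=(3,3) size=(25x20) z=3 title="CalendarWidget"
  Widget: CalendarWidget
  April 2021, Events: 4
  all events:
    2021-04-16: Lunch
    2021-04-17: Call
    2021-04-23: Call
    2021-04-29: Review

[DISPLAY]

      ┏━━━━━━━━━━━━━━━━━━━━━━━━━━┓       
      ┃ DrawingCanvas            ┃       
 ┏━━━━━━━━━━━━━━━━━━━━━━━┓───────┨       
 ┃ CalendarWidget        ┃       ┃       
 ┠───────────────────────┨       ┃       
 ┃       April 2021      ┃       ┃       
 ┃Mo Tu We Th Fr Sa Su   ┃       ┃       
 ┃          1  2  3  4   ┃       ┃       
 ┃ 5  6  7  8  9 10 11   ┃       ┃       
 ┃12 13 14 15 16* 17* 18 ┃━━━━━━━━━━━┓   
 ┃19 20 21 22 23* 24 25  ┃           ┃   
 ┃26 27 28 29* 30        ┃───────────┨   
 ┃                       ┃0:01.830 [▲┃   
 ┃                       ┃0:05.056 [█┃   
 ┃                       ┃0:06.803 [░┃   
 ┃                       ┃0:08.269 [░┃   
 ┃                       ┃0:12.010 [░┃   
 ┃                       ┃0:16.851 [▼┃   
 ┃                       ┃━━━━━━━━━━━┛   
 ┃                       ┃               


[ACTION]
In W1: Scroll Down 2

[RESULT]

      ┏━━━━━━━━━━━━━━━━━━━━━━━━━━┓       
      ┃ DrawingCanvas            ┃       
 ┏━━━━━━━━━━━━━━━━━━━━━━━┓───────┨       
 ┃ CalendarWidget        ┃       ┃       
 ┠───────────────────────┨       ┃       
 ┃       April 2021      ┃       ┃       
 ┃Mo Tu We Th Fr Sa Su   ┃       ┃       
 ┃          1  2  3  4   ┃       ┃       
 ┃ 5  6  7  8  9 10 11   ┃       ┃       
 ┃12 13 14 15 16* 17* 18 ┃━━━━━━━━━━━┓   
 ┃19 20 21 22 23* 24 25  ┃           ┃   
 ┃26 27 28 29* 30        ┃───────────┨   
 ┃                       ┃0:06.803 [▲┃   
 ┃                       ┃0:08.269 [█┃   
 ┃                       ┃0:12.010 [░┃   
 ┃                       ┃0:16.851 [░┃   
 ┃                       ┃0:18.141 [░┃   
 ┃                       ┃0:18.400 [▼┃   
 ┃                       ┃━━━━━━━━━━━┛   
 ┃                       ┃               


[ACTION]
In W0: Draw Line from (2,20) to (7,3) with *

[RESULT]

      ┏━━━━━━━━━━━━━━━━━━━━━━━━━━┓       
      ┃ DrawingCanvas            ┃       
 ┏━━━━━━━━━━━━━━━━━━━━━━━┓───────┨       
 ┃ CalendarWidget        ┃       ┃       
 ┠───────────────────────┨       ┃       
 ┃       April 2021      ┃**     ┃       
 ┃Mo Tu We Th Fr Sa Su   ┃       ┃       
 ┃          1  2  3  4   ┃       ┃       
 ┃ 5  6  7  8  9 10 11   ┃       ┃       
 ┃12 13 14 15 16* 17* 18 ┃━━━━━━━━━━━┓   
 ┃19 20 21 22 23* 24 25  ┃           ┃   
 ┃26 27 28 29* 30        ┃───────────┨   
 ┃                       ┃0:06.803 [▲┃   
 ┃                       ┃0:08.269 [█┃   
 ┃                       ┃0:12.010 [░┃   
 ┃                       ┃0:16.851 [░┃   
 ┃                       ┃0:18.141 [░┃   
 ┃                       ┃0:18.400 [▼┃   
 ┃                       ┃━━━━━━━━━━━┛   
 ┃                       ┃               


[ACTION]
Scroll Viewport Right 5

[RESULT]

 ┏━━━━━━━━━━━━━━━━━━━━━━━━━━┓            
 ┃ DrawingCanvas            ┃            
━━━━━━━━━━━━━━━━━━━━┓───────┨            
lendarWidget        ┃       ┃            
────────────────────┨       ┃            
    April 2021      ┃**     ┃            
Tu We Th Fr Sa Su   ┃       ┃            
       1  2  3  4   ┃       ┃            
 6  7  8  9 10 11   ┃       ┃            
13 14 15 16* 17* 18 ┃━━━━━━━━━━━┓        
20 21 22 23* 24 25  ┃           ┃        
27 28 29* 30        ┃───────────┨        
                    ┃0:06.803 [▲┃        
                    ┃0:08.269 [█┃        
                    ┃0:12.010 [░┃        
                    ┃0:16.851 [░┃        
                    ┃0:18.141 [░┃        
                    ┃0:18.400 [▼┃        
                    ┃━━━━━━━━━━━┛        
                    ┃                    


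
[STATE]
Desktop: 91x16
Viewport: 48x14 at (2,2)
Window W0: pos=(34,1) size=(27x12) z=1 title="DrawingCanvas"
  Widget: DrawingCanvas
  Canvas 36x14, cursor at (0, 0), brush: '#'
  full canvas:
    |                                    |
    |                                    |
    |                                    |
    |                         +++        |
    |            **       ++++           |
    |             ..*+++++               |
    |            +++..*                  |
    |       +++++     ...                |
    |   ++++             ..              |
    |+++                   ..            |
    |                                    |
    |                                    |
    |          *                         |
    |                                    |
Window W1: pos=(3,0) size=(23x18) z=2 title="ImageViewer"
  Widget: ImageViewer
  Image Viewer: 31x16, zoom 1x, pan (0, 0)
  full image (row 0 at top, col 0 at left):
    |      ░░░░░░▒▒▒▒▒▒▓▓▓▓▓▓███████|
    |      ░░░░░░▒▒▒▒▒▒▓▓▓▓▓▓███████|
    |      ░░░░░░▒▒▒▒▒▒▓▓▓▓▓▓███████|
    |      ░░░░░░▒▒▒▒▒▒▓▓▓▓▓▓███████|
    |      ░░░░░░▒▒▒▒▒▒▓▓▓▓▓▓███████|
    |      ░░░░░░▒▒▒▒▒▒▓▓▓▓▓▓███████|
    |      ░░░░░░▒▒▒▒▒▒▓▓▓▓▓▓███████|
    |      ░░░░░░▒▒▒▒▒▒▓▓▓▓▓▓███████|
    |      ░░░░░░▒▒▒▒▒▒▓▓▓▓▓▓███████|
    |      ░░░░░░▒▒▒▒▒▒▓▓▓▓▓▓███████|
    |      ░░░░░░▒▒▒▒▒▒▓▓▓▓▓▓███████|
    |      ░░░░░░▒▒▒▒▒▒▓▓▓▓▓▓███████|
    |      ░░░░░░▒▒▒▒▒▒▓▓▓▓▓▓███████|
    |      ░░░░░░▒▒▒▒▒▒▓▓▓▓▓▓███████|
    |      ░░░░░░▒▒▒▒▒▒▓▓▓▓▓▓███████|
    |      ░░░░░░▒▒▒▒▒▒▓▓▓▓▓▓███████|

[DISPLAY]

 ┠─────────────────────┨        ┃ DrawingCanvas 
 ┃      ░░░░░░▒▒▒▒▒▒▓▓▓┃        ┠───────────────
 ┃      ░░░░░░▒▒▒▒▒▒▓▓▓┃        ┃+              
 ┃      ░░░░░░▒▒▒▒▒▒▓▓▓┃        ┃               
 ┃      ░░░░░░▒▒▒▒▒▒▓▓▓┃        ┃               
 ┃      ░░░░░░▒▒▒▒▒▒▓▓▓┃        ┃               
 ┃      ░░░░░░▒▒▒▒▒▒▓▓▓┃        ┃            ** 
 ┃      ░░░░░░▒▒▒▒▒▒▓▓▓┃        ┃             ..
 ┃      ░░░░░░▒▒▒▒▒▒▓▓▓┃        ┃            +++
 ┃      ░░░░░░▒▒▒▒▒▒▓▓▓┃        ┃       +++++   
 ┃      ░░░░░░▒▒▒▒▒▒▓▓▓┃        ┗━━━━━━━━━━━━━━━
 ┃      ░░░░░░▒▒▒▒▒▒▓▓▓┃                        
 ┃      ░░░░░░▒▒▒▒▒▒▓▓▓┃                        
 ┃      ░░░░░░▒▒▒▒▒▒▓▓▓┃                        


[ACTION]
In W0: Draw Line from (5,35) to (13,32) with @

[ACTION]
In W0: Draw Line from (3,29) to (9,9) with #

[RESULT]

 ┠─────────────────────┨        ┃ DrawingCanvas 
 ┃      ░░░░░░▒▒▒▒▒▒▓▓▓┃        ┠───────────────
 ┃      ░░░░░░▒▒▒▒▒▒▓▓▓┃        ┃+              
 ┃      ░░░░░░▒▒▒▒▒▒▓▓▓┃        ┃               
 ┃      ░░░░░░▒▒▒▒▒▒▓▓▓┃        ┃               
 ┃      ░░░░░░▒▒▒▒▒▒▓▓▓┃        ┃               
 ┃      ░░░░░░▒▒▒▒▒▒▓▓▓┃        ┃            ** 
 ┃      ░░░░░░▒▒▒▒▒▒▓▓▓┃        ┃             ..
 ┃      ░░░░░░▒▒▒▒▒▒▓▓▓┃        ┃            +++
 ┃      ░░░░░░▒▒▒▒▒▒▓▓▓┃        ┃       +++++  #
 ┃      ░░░░░░▒▒▒▒▒▒▓▓▓┃        ┗━━━━━━━━━━━━━━━
 ┃      ░░░░░░▒▒▒▒▒▒▓▓▓┃                        
 ┃      ░░░░░░▒▒▒▒▒▒▓▓▓┃                        
 ┃      ░░░░░░▒▒▒▒▒▒▓▓▓┃                        


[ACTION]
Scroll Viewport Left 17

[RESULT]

   ┠─────────────────────┨        ┃ DrawingCanva
   ┃      ░░░░░░▒▒▒▒▒▒▓▓▓┃        ┠─────────────
   ┃      ░░░░░░▒▒▒▒▒▒▓▓▓┃        ┃+            
   ┃      ░░░░░░▒▒▒▒▒▒▓▓▓┃        ┃             
   ┃      ░░░░░░▒▒▒▒▒▒▓▓▓┃        ┃             
   ┃      ░░░░░░▒▒▒▒▒▒▓▓▓┃        ┃             
   ┃      ░░░░░░▒▒▒▒▒▒▓▓▓┃        ┃            *
   ┃      ░░░░░░▒▒▒▒▒▒▓▓▓┃        ┃             
   ┃      ░░░░░░▒▒▒▒▒▒▓▓▓┃        ┃            +
   ┃      ░░░░░░▒▒▒▒▒▒▓▓▓┃        ┃       +++++ 
   ┃      ░░░░░░▒▒▒▒▒▒▓▓▓┃        ┗━━━━━━━━━━━━━
   ┃      ░░░░░░▒▒▒▒▒▒▓▓▓┃                      
   ┃      ░░░░░░▒▒▒▒▒▒▓▓▓┃                      
   ┃      ░░░░░░▒▒▒▒▒▒▓▓▓┃                      


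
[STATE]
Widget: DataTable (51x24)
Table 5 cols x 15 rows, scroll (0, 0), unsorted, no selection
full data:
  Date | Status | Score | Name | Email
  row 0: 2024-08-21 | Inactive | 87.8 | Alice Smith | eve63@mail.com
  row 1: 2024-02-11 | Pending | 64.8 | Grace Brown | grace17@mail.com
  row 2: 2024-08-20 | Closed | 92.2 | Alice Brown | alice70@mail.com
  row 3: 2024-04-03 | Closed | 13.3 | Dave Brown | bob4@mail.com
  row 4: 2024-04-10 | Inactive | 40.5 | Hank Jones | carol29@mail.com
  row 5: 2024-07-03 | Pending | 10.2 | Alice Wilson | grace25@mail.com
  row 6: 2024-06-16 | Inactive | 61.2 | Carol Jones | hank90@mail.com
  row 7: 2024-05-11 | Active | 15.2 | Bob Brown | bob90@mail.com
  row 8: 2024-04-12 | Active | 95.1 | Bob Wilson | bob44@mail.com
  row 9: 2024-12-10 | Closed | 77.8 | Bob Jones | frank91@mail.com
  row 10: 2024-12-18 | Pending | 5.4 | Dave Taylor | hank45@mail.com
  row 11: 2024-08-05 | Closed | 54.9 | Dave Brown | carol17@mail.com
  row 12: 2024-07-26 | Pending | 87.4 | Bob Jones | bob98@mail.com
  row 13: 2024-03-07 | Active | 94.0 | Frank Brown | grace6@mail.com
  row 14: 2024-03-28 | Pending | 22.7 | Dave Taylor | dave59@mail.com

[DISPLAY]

Date      │Status  │Score│Name        │Email       
──────────┼────────┼─────┼────────────┼────────────
2024-08-21│Inactive│87.8 │Alice Smith │eve63@mail.c
2024-02-11│Pending │64.8 │Grace Brown │grace17@mail
2024-08-20│Closed  │92.2 │Alice Brown │alice70@mail
2024-04-03│Closed  │13.3 │Dave Brown  │bob4@mail.co
2024-04-10│Inactive│40.5 │Hank Jones  │carol29@mail
2024-07-03│Pending │10.2 │Alice Wilson│grace25@mail
2024-06-16│Inactive│61.2 │Carol Jones │hank90@mail.
2024-05-11│Active  │15.2 │Bob Brown   │bob90@mail.c
2024-04-12│Active  │95.1 │Bob Wilson  │bob44@mail.c
2024-12-10│Closed  │77.8 │Bob Jones   │frank91@mail
2024-12-18│Pending │5.4  │Dave Taylor │hank45@mail.
2024-08-05│Closed  │54.9 │Dave Brown  │carol17@mail
2024-07-26│Pending │87.4 │Bob Jones   │bob98@mail.c
2024-03-07│Active  │94.0 │Frank Brown │grace6@mail.
2024-03-28│Pending │22.7 │Dave Taylor │dave59@mail.
                                                   
                                                   
                                                   
                                                   
                                                   
                                                   
                                                   


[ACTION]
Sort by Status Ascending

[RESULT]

Date      │Status ▲│Score│Name        │Email       
──────────┼────────┼─────┼────────────┼────────────
2024-05-11│Active  │15.2 │Bob Brown   │bob90@mail.c
2024-04-12│Active  │95.1 │Bob Wilson  │bob44@mail.c
2024-03-07│Active  │94.0 │Frank Brown │grace6@mail.
2024-08-20│Closed  │92.2 │Alice Brown │alice70@mail
2024-04-03│Closed  │13.3 │Dave Brown  │bob4@mail.co
2024-12-10│Closed  │77.8 │Bob Jones   │frank91@mail
2024-08-05│Closed  │54.9 │Dave Brown  │carol17@mail
2024-08-21│Inactive│87.8 │Alice Smith │eve63@mail.c
2024-04-10│Inactive│40.5 │Hank Jones  │carol29@mail
2024-06-16│Inactive│61.2 │Carol Jones │hank90@mail.
2024-02-11│Pending │64.8 │Grace Brown │grace17@mail
2024-07-03│Pending │10.2 │Alice Wilson│grace25@mail
2024-12-18│Pending │5.4  │Dave Taylor │hank45@mail.
2024-07-26│Pending │87.4 │Bob Jones   │bob98@mail.c
2024-03-28│Pending │22.7 │Dave Taylor │dave59@mail.
                                                   
                                                   
                                                   
                                                   
                                                   
                                                   
                                                   


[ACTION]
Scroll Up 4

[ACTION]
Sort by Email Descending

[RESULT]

Date      │Status  │Score│Name        │Email       
──────────┼────────┼─────┼────────────┼────────────
2024-06-16│Inactive│61.2 │Carol Jones │hank90@mail.
2024-12-18│Pending │5.4  │Dave Taylor │hank45@mail.
2024-03-07│Active  │94.0 │Frank Brown │grace6@mail.
2024-07-03│Pending │10.2 │Alice Wilson│grace25@mail
2024-02-11│Pending │64.8 │Grace Brown │grace17@mail
2024-12-10│Closed  │77.8 │Bob Jones   │frank91@mail
2024-08-21│Inactive│87.8 │Alice Smith │eve63@mail.c
2024-03-28│Pending │22.7 │Dave Taylor │dave59@mail.
2024-04-10│Inactive│40.5 │Hank Jones  │carol29@mail
2024-08-05│Closed  │54.9 │Dave Brown  │carol17@mail
2024-07-26│Pending │87.4 │Bob Jones   │bob98@mail.c
2024-05-11│Active  │15.2 │Bob Brown   │bob90@mail.c
2024-04-03│Closed  │13.3 │Dave Brown  │bob4@mail.co
2024-04-12│Active  │95.1 │Bob Wilson  │bob44@mail.c
2024-08-20│Closed  │92.2 │Alice Brown │alice70@mail
                                                   
                                                   
                                                   
                                                   
                                                   
                                                   
                                                   


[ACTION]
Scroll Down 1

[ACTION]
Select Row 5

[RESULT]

Date      │Status  │Score│Name        │Email       
──────────┼────────┼─────┼────────────┼────────────
2024-06-16│Inactive│61.2 │Carol Jones │hank90@mail.
2024-12-18│Pending │5.4  │Dave Taylor │hank45@mail.
2024-03-07│Active  │94.0 │Frank Brown │grace6@mail.
2024-07-03│Pending │10.2 │Alice Wilson│grace25@mail
2024-02-11│Pending │64.8 │Grace Brown │grace17@mail
>024-12-10│Closed  │77.8 │Bob Jones   │frank91@mail
2024-08-21│Inactive│87.8 │Alice Smith │eve63@mail.c
2024-03-28│Pending │22.7 │Dave Taylor │dave59@mail.
2024-04-10│Inactive│40.5 │Hank Jones  │carol29@mail
2024-08-05│Closed  │54.9 │Dave Brown  │carol17@mail
2024-07-26│Pending │87.4 │Bob Jones   │bob98@mail.c
2024-05-11│Active  │15.2 │Bob Brown   │bob90@mail.c
2024-04-03│Closed  │13.3 │Dave Brown  │bob4@mail.co
2024-04-12│Active  │95.1 │Bob Wilson  │bob44@mail.c
2024-08-20│Closed  │92.2 │Alice Brown │alice70@mail
                                                   
                                                   
                                                   
                                                   
                                                   
                                                   
                                                   


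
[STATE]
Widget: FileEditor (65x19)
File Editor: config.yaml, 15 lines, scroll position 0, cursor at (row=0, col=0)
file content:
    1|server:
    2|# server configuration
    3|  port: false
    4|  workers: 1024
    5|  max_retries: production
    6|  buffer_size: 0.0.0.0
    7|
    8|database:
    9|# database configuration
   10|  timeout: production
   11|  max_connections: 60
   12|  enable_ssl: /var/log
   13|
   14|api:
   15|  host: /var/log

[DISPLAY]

█erver:                                                         ▲
# server configuration                                          █
  port: false                                                   ░
  workers: 1024                                                 ░
  max_retries: production                                       ░
  buffer_size: 0.0.0.0                                          ░
                                                                ░
database:                                                       ░
# database configuration                                        ░
  timeout: production                                           ░
  max_connections: 60                                           ░
  enable_ssl: /var/log                                          ░
                                                                ░
api:                                                            ░
  host: /var/log                                                ░
                                                                ░
                                                                ░
                                                                ░
                                                                ▼


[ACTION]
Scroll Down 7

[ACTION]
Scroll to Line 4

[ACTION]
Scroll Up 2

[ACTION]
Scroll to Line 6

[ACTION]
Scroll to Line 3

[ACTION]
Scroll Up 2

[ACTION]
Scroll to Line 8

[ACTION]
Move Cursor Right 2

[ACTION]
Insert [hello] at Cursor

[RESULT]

sehello█ver:                                                    ▲
# server configuration                                          █
  port: false                                                   ░
  workers: 1024                                                 ░
  max_retries: production                                       ░
  buffer_size: 0.0.0.0                                          ░
                                                                ░
database:                                                       ░
# database configuration                                        ░
  timeout: production                                           ░
  max_connections: 60                                           ░
  enable_ssl: /var/log                                          ░
                                                                ░
api:                                                            ░
  host: /var/log                                                ░
                                                                ░
                                                                ░
                                                                ░
                                                                ▼


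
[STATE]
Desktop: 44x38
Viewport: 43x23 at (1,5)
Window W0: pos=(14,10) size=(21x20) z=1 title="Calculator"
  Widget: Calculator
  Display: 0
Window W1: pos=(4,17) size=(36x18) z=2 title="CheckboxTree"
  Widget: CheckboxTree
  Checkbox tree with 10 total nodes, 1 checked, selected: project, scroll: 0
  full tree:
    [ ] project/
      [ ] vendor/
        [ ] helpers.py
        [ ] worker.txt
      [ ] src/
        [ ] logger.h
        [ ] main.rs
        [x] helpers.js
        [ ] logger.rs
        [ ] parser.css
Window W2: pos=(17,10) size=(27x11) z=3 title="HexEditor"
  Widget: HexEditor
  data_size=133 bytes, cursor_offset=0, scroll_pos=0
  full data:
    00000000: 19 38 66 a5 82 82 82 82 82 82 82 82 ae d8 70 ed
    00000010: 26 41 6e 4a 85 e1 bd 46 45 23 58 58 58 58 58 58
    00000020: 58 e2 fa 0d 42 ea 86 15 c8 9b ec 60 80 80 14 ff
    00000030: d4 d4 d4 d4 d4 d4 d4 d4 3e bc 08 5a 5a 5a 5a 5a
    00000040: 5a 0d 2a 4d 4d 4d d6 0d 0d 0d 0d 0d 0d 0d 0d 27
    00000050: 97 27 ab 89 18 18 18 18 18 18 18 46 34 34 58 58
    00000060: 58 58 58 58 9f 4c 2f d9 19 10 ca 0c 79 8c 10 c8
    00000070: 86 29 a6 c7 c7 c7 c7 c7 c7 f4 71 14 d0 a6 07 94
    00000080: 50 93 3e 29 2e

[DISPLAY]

                                           
                                           
                                           
                                           
                                           
             ┏━━┏━━━━━━━━━━━━━━━━━━━━━━━━━┓
             ┃ C┃ HexEditor               ┃
             ┠──┠─────────────────────────┨
             ┃  ┃00000000  19 38 66 a5 82 ┃
             ┃┌─┃00000010  26 41 6e 4a 85 ┃
             ┃│ ┃00000020  58 e2 fa 0d 42 ┃
             ┃├─┃00000030  d4 d4 d4 d4 d4 ┃
   ┏━━━━━━━━━━━━┃00000040  5a 0d 2a 4d 4d ┃
   ┃ CheckboxTre┃00000050  97 27 ab 89 18 ┃
   ┠────────────┃00000060  58 58 58 58 9f ┃
   ┃>[-] project┗━━━━━━━━━━━━━━━━━━━━━━━━━┛
   ┃   [ ] vendor/                    ┃    
   ┃     [ ] helpers.py               ┃    
   ┃     [ ] worker.txt               ┃    
   ┃   [-] src/                       ┃    
   ┃     [ ] logger.h                 ┃    
   ┃     [ ] main.rs                  ┃    
   ┃     [x] helpers.js               ┃    


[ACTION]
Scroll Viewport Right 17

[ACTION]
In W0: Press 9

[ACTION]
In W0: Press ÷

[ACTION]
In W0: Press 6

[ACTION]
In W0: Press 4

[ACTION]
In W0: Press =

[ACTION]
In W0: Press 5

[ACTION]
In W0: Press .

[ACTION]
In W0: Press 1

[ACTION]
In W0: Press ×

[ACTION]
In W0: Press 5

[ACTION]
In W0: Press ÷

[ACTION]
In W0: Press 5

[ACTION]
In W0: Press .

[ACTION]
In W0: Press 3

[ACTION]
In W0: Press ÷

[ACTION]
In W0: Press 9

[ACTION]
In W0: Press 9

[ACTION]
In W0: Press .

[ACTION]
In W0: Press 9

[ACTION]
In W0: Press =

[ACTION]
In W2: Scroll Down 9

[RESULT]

                                           
                                           
                                           
                                           
                                           
             ┏━━┏━━━━━━━━━━━━━━━━━━━━━━━━━┓
             ┃ C┃ HexEditor               ┃
             ┠──┠─────────────────────────┨
             ┃  ┃00000080  50 93 3e 29 2e ┃
             ┃┌─┃                         ┃
             ┃│ ┃                         ┃
             ┃├─┃                         ┃
   ┏━━━━━━━━━━━━┃                         ┃
   ┃ CheckboxTre┃                         ┃
   ┠────────────┃                         ┃
   ┃>[-] project┗━━━━━━━━━━━━━━━━━━━━━━━━━┛
   ┃   [ ] vendor/                    ┃    
   ┃     [ ] helpers.py               ┃    
   ┃     [ ] worker.txt               ┃    
   ┃   [-] src/                       ┃    
   ┃     [ ] logger.h                 ┃    
   ┃     [ ] main.rs                  ┃    
   ┃     [x] helpers.js               ┃    
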